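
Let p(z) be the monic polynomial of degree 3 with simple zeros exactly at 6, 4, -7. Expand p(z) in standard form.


The polynomial is p(z) = ∏_{α ∈ S} (z − α), where S = {6, 4, -7}.
Expanding the product yields: p(z) = z^3 -3·z^2 -46·z + 168.
The resulting polynomial has degree 3 and real coefficients as required.

p(z) = z^3 -3·z^2 -46·z + 168.


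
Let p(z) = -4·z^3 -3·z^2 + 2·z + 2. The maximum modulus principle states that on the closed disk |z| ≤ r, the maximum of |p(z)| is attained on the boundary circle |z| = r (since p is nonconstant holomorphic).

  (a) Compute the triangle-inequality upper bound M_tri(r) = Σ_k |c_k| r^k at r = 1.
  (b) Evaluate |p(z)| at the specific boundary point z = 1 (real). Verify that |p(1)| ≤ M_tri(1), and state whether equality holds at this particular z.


Coefficients: c_0 = 2, c_1 = 2, c_2 = -3, c_3 = -4. Radius r = 1.
Part (a). Triangle bound: M_tri(r) = Σ_k |c_k| r^k
  = |2|·1^0 + |2|·1^1 + |-3|·1^2 + |-4|·1^3
  = 2 + 2 + 3 + 4 = 11.
This bounds M(r) := max_{|z|=r} |p(z)| from above; equality holds iff all terms c_k z^k can be made to align in phase at a single z on |z|=r.
Part (b). At z = 1 (real, on the circle |z| = r):
  p(1) = (2)·1^0 + (2)·1^1 + (-3)·1^2 + (-4)·1^3 = -3.
  |p(1)| = 3.
Check: |p(1)| = 3 ≤ 11 = M_tri(1). ✓ Equality does not hold at z = 1 (the coefficients have mixed signs, so the terms do not all align in phase there).

M_tri(1) = 11; |p(1)| = 3; equality at z=1: no.


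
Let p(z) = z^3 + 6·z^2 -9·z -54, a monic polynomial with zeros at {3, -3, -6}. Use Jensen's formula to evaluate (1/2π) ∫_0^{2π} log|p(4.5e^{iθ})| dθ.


Zeros: -6, -3, 3; r = 4.5.
Inside |z| < r: -3, 3. Outside (|z| ≥ r): -6.
p(0) = -54, so log|p(0)| = log(54) = 3.9890.
Apply Jensen: I(r) = log|p(0)| + Σ_k log(r/|z_k|), summed over zeros inside |z| < r.
  log(r/|z_k|) for z_k = 3: log(4.5/3) = 0.4055
  log(r/|z_k|) for z_k = -3: log(4.5/3) = 0.4055
  Outside zeros (-6) contribute nothing to the Jensen sum.
Sum over inside zeros: 0.8109.
I(r) = log|p(0)| + (inside sum) = 3.9890 + 0.8109 = 4.7999.
Note: since some zeros are outside |z| ≤ r, the simplified n·log(r) form does NOT apply — only the inside zeros contribute.

I(r) ≈ 4.7999.


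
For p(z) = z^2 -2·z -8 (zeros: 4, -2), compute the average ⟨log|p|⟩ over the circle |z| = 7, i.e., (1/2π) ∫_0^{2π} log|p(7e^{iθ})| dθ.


Zeros: -2, 4; r = 7.
Inside |z| < r: -2, 4. Outside (|z| ≥ r): ∅.
p(0) = -8, so log|p(0)| = log(8) = 2.0794.
Apply Jensen: I(r) = log|p(0)| + Σ_k log(r/|z_k|), summed over zeros inside |z| < r.
  log(r/|z_k|) for z_k = 4: log(7/4) = 0.5596
  log(r/|z_k|) for z_k = -2: log(7/2) = 1.2528
Sum over inside zeros: 1.8124.
I(r) = log|p(0)| + (inside sum) = 2.0794 + 1.8124 = 3.8918.
Closed form (all zeros inside, monic): I(r) = n·log(r) = 2·log(7) = 3.8918. ✓

I(r) ≈ 3.8918.


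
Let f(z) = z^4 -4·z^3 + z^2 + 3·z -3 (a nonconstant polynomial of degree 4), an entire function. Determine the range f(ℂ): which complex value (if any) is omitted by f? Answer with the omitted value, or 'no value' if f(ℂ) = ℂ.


Little Picard bounds the complement of f(ℂ) to at most one point.
For every w ∈ ℂ, the equation p(z) − w = 0 is a nonconstant polynomial in z and hence has at least one root by the fundamental theorem of algebra. So p is surjective onto ℂ, omitting no value.

Omitted value: no value.


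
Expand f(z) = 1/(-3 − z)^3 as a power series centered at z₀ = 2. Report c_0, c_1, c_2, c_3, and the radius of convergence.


Let w = z − z₀, so z = z₀ + w.
Then -3 − z = -3 − (z₀ + w) = (-3 − z₀) − w = -5 − w.
f(z) = 1/(-5 − w)^3 = (1/(-5)^3) · (1 − w/(-5))^{−3}.
By the binomial series (1−u)^{−3} = Σ_{n≥0} C(n+2, 2) u^n for |u|<1, with u = w/(-5):
  c_n = C(n+2, 2) / (-5)^(n+3).
  c_0 = 1/(-5)^3 = -1/125.
  c_1 = 3/(-5)^4 = 3/625.
  c_2 = 6/(-5)^5 = -6/3125.
  c_3 = 10/(-5)^6 = 2/3125.
The series is valid for |w/d| < 1, i.e. |z − z₀| < |d|.
Radius of convergence: R = |-3 − z₀| = |-5| = 5 (distance from z₀ to the singularity z = -3).

c_0 = -1/125, c_1 = 3/625, c_2 = -6/3125, c_3 = 2/3125; R = 5.


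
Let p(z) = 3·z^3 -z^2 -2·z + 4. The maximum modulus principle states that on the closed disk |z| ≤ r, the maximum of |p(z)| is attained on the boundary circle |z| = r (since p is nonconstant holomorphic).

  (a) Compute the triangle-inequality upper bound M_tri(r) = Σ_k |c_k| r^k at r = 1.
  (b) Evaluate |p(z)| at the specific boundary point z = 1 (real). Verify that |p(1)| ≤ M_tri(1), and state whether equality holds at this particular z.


Coefficients: c_0 = 4, c_1 = -2, c_2 = -1, c_3 = 3. Radius r = 1.
Part (a). Triangle bound: M_tri(r) = Σ_k |c_k| r^k
  = |4|·1^0 + |-2|·1^1 + |-1|·1^2 + |3|·1^3
  = 4 + 2 + 1 + 3 = 10.
This bounds M(r) := max_{|z|=r} |p(z)| from above; equality holds iff all terms c_k z^k can be made to align in phase at a single z on |z|=r.
Part (b). At z = 1 (real, on the circle |z| = r):
  p(1) = (4)·1^0 + (-2)·1^1 + (-1)·1^2 + (3)·1^3 = 4.
  |p(1)| = 4.
Check: |p(1)| = 4 ≤ 10 = M_tri(1). ✓ Equality does not hold at z = 1 (the coefficients have mixed signs, so the terms do not all align in phase there).

M_tri(1) = 10; |p(1)| = 4; equality at z=1: no.


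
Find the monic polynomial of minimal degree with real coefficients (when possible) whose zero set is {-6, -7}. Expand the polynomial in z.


The polynomial is p(z) = ∏_{α ∈ S} (z − α), where S = {-6, -7}.
Expanding the product yields: p(z) = z^2 + 13·z + 42.
The resulting polynomial has degree 2 and real coefficients as required.

p(z) = z^2 + 13·z + 42.


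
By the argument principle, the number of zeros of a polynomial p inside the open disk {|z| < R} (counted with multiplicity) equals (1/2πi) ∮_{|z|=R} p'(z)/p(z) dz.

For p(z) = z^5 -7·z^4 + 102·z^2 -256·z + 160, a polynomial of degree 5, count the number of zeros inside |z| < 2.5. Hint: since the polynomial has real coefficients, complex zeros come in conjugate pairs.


The zeros of p are: 4, 1, (3 + 1i), (3 - 1i), -4.
Their magnitudes are: 4, 1, 3.162, 3.162, 4.
Zeros with |z| < R = 2.5: 1.
Count = 1.
By the argument principle, (1/2πi) ∮_{|z|=R} p'(z)/p(z) dz equals exactly this count.

Number of zeros inside |z| < 2.5: 1.


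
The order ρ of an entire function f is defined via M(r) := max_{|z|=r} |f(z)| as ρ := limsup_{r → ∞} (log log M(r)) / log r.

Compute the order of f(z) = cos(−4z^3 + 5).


Write cos(w) = (e^{iw} ± e^{−iw})/(2 or 2i), so |cos(w)| ≤ e^{|w|}. With w = −4z^3 + 5, |w| ≤ 4r^3 + 5 on |z|=r, giving M(r) ≤ e^{4r^3 + 5} and ρ ≤ 3. For the lower bound, choose z on |z|=r with -4z^3 purely imaginary of modulus 4r^3; then |cos(−4z^3 + 5)| grows like e^{4r^3}/2, so ρ ≥ 3. Hence ρ = 3.
Therefore ρ = 3.

Order ρ = 3.


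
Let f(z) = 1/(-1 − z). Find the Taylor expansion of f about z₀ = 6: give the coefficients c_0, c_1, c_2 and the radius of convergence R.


Let w = z − z₀, so z = z₀ + w.
Then -1 − z = -1 − (z₀ + w) = (-1 − z₀) − w = -7 − w.
f(z) = 1/(-7 − w) = (1/(-7)) · 1/(1 − w/(-7)) = Σ_{n≥0} w^n / (-7)^(n+1).
So c_n = 1/(-7)^(n+1):
  c_0 = 1/(-7)^1 = -1/7.
  c_1 = 1/(-7)^2 = 1/49.
  c_2 = 1/(-7)^3 = -1/343.
The series is valid for |w/d| < 1, i.e. |z − z₀| < |d|.
Radius of convergence: R = |-1 − z₀| = |-7| = 7 (distance from z₀ to the singularity z = -1).

c_0 = -1/7, c_1 = 1/49, c_2 = -1/343; R = 7.


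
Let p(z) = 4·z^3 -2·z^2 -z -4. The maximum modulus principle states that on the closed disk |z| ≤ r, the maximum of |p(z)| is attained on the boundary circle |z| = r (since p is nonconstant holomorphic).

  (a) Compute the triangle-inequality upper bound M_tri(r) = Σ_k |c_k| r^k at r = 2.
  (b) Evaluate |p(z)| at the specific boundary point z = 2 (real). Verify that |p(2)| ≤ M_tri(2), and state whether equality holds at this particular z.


Coefficients: c_0 = -4, c_1 = -1, c_2 = -2, c_3 = 4. Radius r = 2.
Part (a). Triangle bound: M_tri(r) = Σ_k |c_k| r^k
  = |-4|·2^0 + |-1|·2^1 + |-2|·2^2 + |4|·2^3
  = 4 + 2 + 8 + 32 = 46.
This bounds M(r) := max_{|z|=r} |p(z)| from above; equality holds iff all terms c_k z^k can be made to align in phase at a single z on |z|=r.
Part (b). At z = 2 (real, on the circle |z| = r):
  p(2) = (-4)·2^0 + (-1)·2^1 + (-2)·2^2 + (4)·2^3 = 18.
  |p(2)| = 18.
Check: |p(2)| = 18 ≤ 46 = M_tri(2). ✓ Equality does not hold at z = 2 (the coefficients have mixed signs, so the terms do not all align in phase there).

M_tri(2) = 46; |p(2)| = 18; equality at z=2: no.


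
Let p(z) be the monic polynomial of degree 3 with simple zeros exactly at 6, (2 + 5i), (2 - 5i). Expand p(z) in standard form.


The polynomial is p(z) = ∏_{α ∈ S} (z − α), where S = {6, (2 + 5i), (2 - 5i)}.
Expanding the product yields: p(z) = z^3 -10·z^2 + 53·z -174.
Note conjugate pairs combine to real quadratics: (z − (2+5i))(z − (2−5i)) = z² − 4z + 29.
The resulting polynomial has degree 3 and real coefficients as required.

p(z) = z^3 -10·z^2 + 53·z -174.


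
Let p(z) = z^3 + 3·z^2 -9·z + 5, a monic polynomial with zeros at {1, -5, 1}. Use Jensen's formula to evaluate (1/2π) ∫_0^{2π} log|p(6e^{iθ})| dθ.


Zeros: -5, 1, 1; r = 6.
Inside |z| < r: -5, 1, 1. Outside (|z| ≥ r): ∅.
p(0) = 5, so log|p(0)| = log(5) = 1.6094.
Apply Jensen: I(r) = log|p(0)| + Σ_k log(r/|z_k|), summed over zeros inside |z| < r.
  log(r/|z_k|) for z_k = 1: log(6/1) = 1.7918
  log(r/|z_k|) for z_k = -5: log(6/5) = 0.1823
  log(r/|z_k|) for z_k = 1: log(6/1) = 1.7918
Sum over inside zeros: 3.7658.
I(r) = log|p(0)| + (inside sum) = 1.6094 + 3.7658 = 5.3753.
Closed form (all zeros inside, monic): I(r) = n·log(r) = 3·log(6) = 5.3753. ✓

I(r) ≈ 5.3753.


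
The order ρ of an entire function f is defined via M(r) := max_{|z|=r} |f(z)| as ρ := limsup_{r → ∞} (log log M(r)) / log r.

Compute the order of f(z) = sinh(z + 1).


sinh(w) is a linear combination of e^{iw} and e^{−iw} (or e^w, e^{−w} in the hyperbolic case), so |sinh(w)| ≤ e^{|w|}. With w = z + 1, |w| ≤ 1|z| + 1 = 1r + 1 on |z| = r, giving M(r) ≤ e^{1r + 1}, so ρ ≤ 1. On a suitable ray (z = it for sin/cos; z = t for sinh/cosh, t real → ∞), |sinh(z + 1)| grows like e^{1|t|}/2, so ρ ≥ 1. Hence ρ = 1.
Therefore ρ = 1.

Order ρ = 1.


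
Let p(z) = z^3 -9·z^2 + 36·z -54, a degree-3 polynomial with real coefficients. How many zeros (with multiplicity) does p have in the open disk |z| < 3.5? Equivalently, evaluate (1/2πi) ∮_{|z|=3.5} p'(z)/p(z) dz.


The zeros of p are: (3 + 3i), (3 - 3i), 3.
Their magnitudes are: 4.243, 4.243, 3.
Zeros with |z| < R = 3.5: 3.
Count = 1.
By the argument principle, (1/2πi) ∮_{|z|=R} p'(z)/p(z) dz equals exactly this count.

Number of zeros inside |z| < 3.5: 1.


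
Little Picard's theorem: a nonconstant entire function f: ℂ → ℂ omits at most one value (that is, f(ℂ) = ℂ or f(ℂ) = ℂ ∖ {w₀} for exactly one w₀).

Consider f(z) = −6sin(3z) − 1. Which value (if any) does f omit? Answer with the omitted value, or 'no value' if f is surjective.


Little Picard bounds the complement of f(ℂ) to at most one point.
sin is entire and surjective onto ℂ: for every w ∈ ℂ, sin(ζ) = w has a solution ζ ∈ ℂ (e.g., via the complex inverse arcsin). With ζ = 3z this gives z = ζ/(3). Then -6·sin(3z) takes every value in -6·ℂ = ℂ, and adding -1 is a bijection of ℂ. So f is surjective and omits no value. (Note: only on the real line is sin bounded by [−1, 1].)

Omitted value: no value.


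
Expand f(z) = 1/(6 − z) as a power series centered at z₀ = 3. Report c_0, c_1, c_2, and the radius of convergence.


Let w = z − z₀, so z = z₀ + w.
Then 6 − z = 6 − (z₀ + w) = (6 − z₀) − w = 3 − w.
f(z) = 1/(3 − w) = (1/(3)) · 1/(1 − w/(3)) = Σ_{n≥0} w^n / (3)^(n+1).
So c_n = 1/(3)^(n+1):
  c_0 = 1/(3)^1 = 1/3.
  c_1 = 1/(3)^2 = 1/9.
  c_2 = 1/(3)^3 = 1/27.
The series is valid for |w/d| < 1, i.e. |z − z₀| < |d|.
Radius of convergence: R = |6 − z₀| = |3| = 3 (distance from z₀ to the singularity z = 6).

c_0 = 1/3, c_1 = 1/9, c_2 = 1/27; R = 3.


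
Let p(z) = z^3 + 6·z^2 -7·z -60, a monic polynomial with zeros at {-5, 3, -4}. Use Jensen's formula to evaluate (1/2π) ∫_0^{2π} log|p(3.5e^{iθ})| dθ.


Zeros: -5, -4, 3; r = 3.5.
Inside |z| < r: 3. Outside (|z| ≥ r): -5, -4.
p(0) = -60, so log|p(0)| = log(60) = 4.0943.
Apply Jensen: I(r) = log|p(0)| + Σ_k log(r/|z_k|), summed over zeros inside |z| < r.
  log(r/|z_k|) for z_k = 3: log(3.5/3) = 0.1542
  Outside zeros (-5, -4) contribute nothing to the Jensen sum.
Sum over inside zeros: 0.1542.
I(r) = log|p(0)| + (inside sum) = 4.0943 + 0.1542 = 4.2485.
Note: since some zeros are outside |z| ≤ r, the simplified n·log(r) form does NOT apply — only the inside zeros contribute.

I(r) ≈ 4.2485.


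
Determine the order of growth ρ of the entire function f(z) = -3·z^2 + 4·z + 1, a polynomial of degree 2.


|f(z)| ≤ Σ|c_k|·r^k = O(r^2) as r → ∞. Polynomial growth is O(e^{r^ε}) for every ε > 0 (since r^2/e^{r^ε} → 0), so ρ ≤ ε for all ε > 0, i.e. ρ = 0. Every nonconstant polynomial has order 0.
Therefore ρ = 0.

Order ρ = 0.


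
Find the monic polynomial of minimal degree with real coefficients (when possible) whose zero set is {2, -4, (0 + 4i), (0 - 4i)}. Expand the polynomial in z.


The polynomial is p(z) = ∏_{α ∈ S} (z − α), where S = {2, -4, (0 + 4i), (0 - 4i)}.
Expanding the product yields: p(z) = z^4 + 2·z^3 + 8·z^2 + 32·z -128.
Note conjugate pairs combine to real quadratics: (z − (0+4i))(z − (0−4i)) = z² + 16.
The resulting polynomial has degree 4 and real coefficients as required.

p(z) = z^4 + 2·z^3 + 8·z^2 + 32·z -128.


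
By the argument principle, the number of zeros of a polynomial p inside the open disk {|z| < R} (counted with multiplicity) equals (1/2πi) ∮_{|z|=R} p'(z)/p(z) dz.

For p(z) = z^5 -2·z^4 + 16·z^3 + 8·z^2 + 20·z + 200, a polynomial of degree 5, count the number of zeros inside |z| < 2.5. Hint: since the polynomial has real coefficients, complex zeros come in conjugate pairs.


The zeros of p are: (1 + 3i), (1 - 3i), (1 + 3i), (1 - 3i), -2.
Their magnitudes are: 3.162, 3.162, 3.162, 3.162, 2.
Zeros with |z| < R = 2.5: -2.
Count = 1.
By the argument principle, (1/2πi) ∮_{|z|=R} p'(z)/p(z) dz equals exactly this count.

Number of zeros inside |z| < 2.5: 1.


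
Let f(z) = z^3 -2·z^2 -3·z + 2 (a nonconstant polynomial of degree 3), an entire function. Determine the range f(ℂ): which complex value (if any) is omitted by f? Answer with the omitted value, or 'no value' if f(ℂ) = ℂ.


Little Picard bounds the complement of f(ℂ) to at most one point.
For every w ∈ ℂ, the equation p(z) − w = 0 is a nonconstant polynomial in z and hence has at least one root by the fundamental theorem of algebra. So p is surjective onto ℂ, omitting no value.

Omitted value: no value.


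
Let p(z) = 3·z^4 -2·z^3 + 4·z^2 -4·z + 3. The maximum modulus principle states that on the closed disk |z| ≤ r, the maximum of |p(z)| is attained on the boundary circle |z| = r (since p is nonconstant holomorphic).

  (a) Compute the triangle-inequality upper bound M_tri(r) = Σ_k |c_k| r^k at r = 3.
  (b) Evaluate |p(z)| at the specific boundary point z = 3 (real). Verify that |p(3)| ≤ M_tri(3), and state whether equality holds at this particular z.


Coefficients: c_0 = 3, c_1 = -4, c_2 = 4, c_3 = -2, c_4 = 3. Radius r = 3.
Part (a). Triangle bound: M_tri(r) = Σ_k |c_k| r^k
  = |3|·3^0 + |-4|·3^1 + |4|·3^2 + |-2|·3^3 + |3|·3^4
  = 3 + 12 + 36 + 54 + 243 = 348.
This bounds M(r) := max_{|z|=r} |p(z)| from above; equality holds iff all terms c_k z^k can be made to align in phase at a single z on |z|=r.
Part (b). At z = 3 (real, on the circle |z| = r):
  p(3) = (3)·3^0 + (-4)·3^1 + (4)·3^2 + (-2)·3^3 + (3)·3^4 = 216.
  |p(3)| = 216.
Check: |p(3)| = 216 ≤ 348 = M_tri(3). ✓ Equality does not hold at z = 3 (the coefficients have mixed signs, so the terms do not all align in phase there).

M_tri(3) = 348; |p(3)| = 216; equality at z=3: no.


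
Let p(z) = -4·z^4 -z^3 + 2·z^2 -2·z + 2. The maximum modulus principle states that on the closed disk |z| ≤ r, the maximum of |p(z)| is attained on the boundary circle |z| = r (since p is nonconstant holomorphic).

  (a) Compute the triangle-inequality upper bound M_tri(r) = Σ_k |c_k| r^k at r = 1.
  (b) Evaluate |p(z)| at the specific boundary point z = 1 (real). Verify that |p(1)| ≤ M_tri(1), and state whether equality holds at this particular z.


Coefficients: c_0 = 2, c_1 = -2, c_2 = 2, c_3 = -1, c_4 = -4. Radius r = 1.
Part (a). Triangle bound: M_tri(r) = Σ_k |c_k| r^k
  = |2|·1^0 + |-2|·1^1 + |2|·1^2 + |-1|·1^3 + |-4|·1^4
  = 2 + 2 + 2 + 1 + 4 = 11.
This bounds M(r) := max_{|z|=r} |p(z)| from above; equality holds iff all terms c_k z^k can be made to align in phase at a single z on |z|=r.
Part (b). At z = 1 (real, on the circle |z| = r):
  p(1) = (2)·1^0 + (-2)·1^1 + (2)·1^2 + (-1)·1^3 + (-4)·1^4 = -3.
  |p(1)| = 3.
Check: |p(1)| = 3 ≤ 11 = M_tri(1). ✓ Equality does not hold at z = 1 (the coefficients have mixed signs, so the terms do not all align in phase there).

M_tri(1) = 11; |p(1)| = 3; equality at z=1: no.


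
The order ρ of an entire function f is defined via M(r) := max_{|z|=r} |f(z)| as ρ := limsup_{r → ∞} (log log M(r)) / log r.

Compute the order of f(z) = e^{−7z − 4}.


|e^{−7z − 4}| = e^{Re(-7·z) + -4} ≤ e^{7|z|^1 + -4} = e^{7r^1 + -4} on |z| = r, so ρ ≤ 1. Choosing z on |z|=r so that -7·z is real positive (always possible by picking arg z appropriately) gives |f(z)| = e^{7r^1 + -4}, matching the bound. The additive constant -4 does not affect log log M(r) ~ 1·log r. Hence ρ = 1.
Therefore ρ = 1.

Order ρ = 1.


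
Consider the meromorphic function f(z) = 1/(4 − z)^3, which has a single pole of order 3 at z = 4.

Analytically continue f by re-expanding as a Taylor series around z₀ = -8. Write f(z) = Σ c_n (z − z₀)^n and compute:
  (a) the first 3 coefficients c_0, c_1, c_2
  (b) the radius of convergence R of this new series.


Let w = z − z₀, so z = z₀ + w.
Then 4 − z = 4 − (z₀ + w) = (4 − z₀) − w = 12 − w.
f(z) = 1/(12 − w)^3 = (1/(12)^3) · (1 − w/(12))^{−3}.
By the binomial series (1−u)^{−3} = Σ_{n≥0} C(n+2, 2) u^n for |u|<1, with u = w/(12):
  c_n = C(n+2, 2) / (12)^(n+3).
  c_0 = 1/(12)^3 = 1/1728.
  c_1 = 3/(12)^4 = 1/6912.
  c_2 = 6/(12)^5 = 1/41472.
The series is valid for |w/d| < 1, i.e. |z − z₀| < |d|.
Radius of convergence: R = |4 − z₀| = |12| = 12 (distance from z₀ to the singularity z = 4).

c_0 = 1/1728, c_1 = 1/6912, c_2 = 1/41472; R = 12.


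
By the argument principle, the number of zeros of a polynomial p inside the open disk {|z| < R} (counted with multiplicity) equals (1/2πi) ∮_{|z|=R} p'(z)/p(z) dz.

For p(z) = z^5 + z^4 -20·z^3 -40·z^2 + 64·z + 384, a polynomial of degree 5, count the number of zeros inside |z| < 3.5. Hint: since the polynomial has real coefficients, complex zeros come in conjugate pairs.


The zeros of p are: 4, -4, 3, (-2 + 2i), (-2 - 2i).
Their magnitudes are: 4, 4, 3, 2.828, 2.828.
Zeros with |z| < R = 3.5: 3, (-2 + 2i), (-2 - 2i).
Count = 3.
By the argument principle, (1/2πi) ∮_{|z|=R} p'(z)/p(z) dz equals exactly this count.

Number of zeros inside |z| < 3.5: 3.


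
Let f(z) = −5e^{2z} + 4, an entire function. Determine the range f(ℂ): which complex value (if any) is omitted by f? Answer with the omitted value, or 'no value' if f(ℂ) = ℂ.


Little Picard bounds the complement of f(ℂ) to at most one point.
e^{2z} is never zero on ℂ, so -5·e^{2z} takes every value in ℂ ∖ {0}. Adding 4 shifts the range to ℂ ∖ {4}. Thus f omits exactly the value 4.

Omitted value: 4.


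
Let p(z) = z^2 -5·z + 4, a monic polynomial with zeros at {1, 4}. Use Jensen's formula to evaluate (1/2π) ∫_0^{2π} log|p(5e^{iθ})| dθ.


Zeros: 1, 4; r = 5.
Inside |z| < r: 1, 4. Outside (|z| ≥ r): ∅.
p(0) = 4, so log|p(0)| = log(4) = 1.3863.
Apply Jensen: I(r) = log|p(0)| + Σ_k log(r/|z_k|), summed over zeros inside |z| < r.
  log(r/|z_k|) for z_k = 1: log(5/1) = 1.6094
  log(r/|z_k|) for z_k = 4: log(5/4) = 0.2231
Sum over inside zeros: 1.8326.
I(r) = log|p(0)| + (inside sum) = 1.3863 + 1.8326 = 3.2189.
Closed form (all zeros inside, monic): I(r) = n·log(r) = 2·log(5) = 3.2189. ✓

I(r) ≈ 3.2189.


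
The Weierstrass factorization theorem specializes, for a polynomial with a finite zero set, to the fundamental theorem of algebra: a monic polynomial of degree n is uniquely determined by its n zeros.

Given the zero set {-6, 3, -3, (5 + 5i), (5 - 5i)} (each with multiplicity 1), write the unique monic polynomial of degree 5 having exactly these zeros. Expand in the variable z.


The polynomial is p(z) = ∏_{α ∈ S} (z − α), where S = {-6, 3, -3, (5 + 5i), (5 - 5i)}.
Expanding the product yields: p(z) = z^5 -4·z^4 -19·z^3 + 336·z^2 + 90·z -2700.
Note conjugate pairs combine to real quadratics: (z − (5+5i))(z − (5−5i)) = z² − 10z + 50.
The resulting polynomial has degree 5 and real coefficients as required.

p(z) = z^5 -4·z^4 -19·z^3 + 336·z^2 + 90·z -2700.


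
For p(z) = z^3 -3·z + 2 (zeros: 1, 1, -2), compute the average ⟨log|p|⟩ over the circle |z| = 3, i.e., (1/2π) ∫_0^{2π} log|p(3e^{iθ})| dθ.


Zeros: -2, 1, 1; r = 3.
Inside |z| < r: -2, 1, 1. Outside (|z| ≥ r): ∅.
p(0) = 2, so log|p(0)| = log(2) = 0.6931.
Apply Jensen: I(r) = log|p(0)| + Σ_k log(r/|z_k|), summed over zeros inside |z| < r.
  log(r/|z_k|) for z_k = 1: log(3/1) = 1.0986
  log(r/|z_k|) for z_k = 1: log(3/1) = 1.0986
  log(r/|z_k|) for z_k = -2: log(3/2) = 0.4055
Sum over inside zeros: 2.6027.
I(r) = log|p(0)| + (inside sum) = 0.6931 + 2.6027 = 3.2958.
Closed form (all zeros inside, monic): I(r) = n·log(r) = 3·log(3) = 3.2958. ✓

I(r) ≈ 3.2958.


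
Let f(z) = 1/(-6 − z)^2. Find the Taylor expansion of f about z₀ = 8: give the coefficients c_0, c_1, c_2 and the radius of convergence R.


Let w = z − z₀, so z = z₀ + w.
Then -6 − z = -6 − (z₀ + w) = (-6 − z₀) − w = -14 − w.
f(z) = 1/(-14 − w)^2 = (1/(-14)^2) · (1 − w/(-14))^{−2}.
By the binomial series (1−u)^{−2} = Σ_{n≥0} C(n+1, 1) u^n for |u|<1, with u = w/(-14):
  c_n = C(n+1, 1) / (-14)^(n+2).
  c_0 = 1/(-14)^2 = 1/196.
  c_1 = 2/(-14)^3 = -1/1372.
  c_2 = 3/(-14)^4 = 3/38416.
The series is valid for |w/d| < 1, i.e. |z − z₀| < |d|.
Radius of convergence: R = |-6 − z₀| = |-14| = 14 (distance from z₀ to the singularity z = -6).

c_0 = 1/196, c_1 = -1/1372, c_2 = 3/38416; R = 14.


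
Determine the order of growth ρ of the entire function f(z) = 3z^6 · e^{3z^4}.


M(r) = max_{|z|=r} |3|·|z|^6·|e^{3z^4}| = 3·r^6 · e^{3r^4} (the factors attain their maxima compatibly on |z|=r). Then log M(r) = log 3 + 6·log r + 3r^4, dominated by the last term, so log log M(r) ~ 4·log r. The polynomial factor 3z^6 contributes only a log r term and does not affect the order. ρ = 4.
Therefore ρ = 4.

Order ρ = 4.


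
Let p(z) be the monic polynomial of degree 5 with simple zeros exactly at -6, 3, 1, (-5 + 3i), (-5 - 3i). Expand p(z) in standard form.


The polynomial is p(z) = ∏_{α ∈ S} (z − α), where S = {-6, 3, 1, (-5 + 3i), (-5 - 3i)}.
Expanding the product yields: p(z) = z^5 + 12·z^4 + 33·z^3 -124·z^2 -534·z + 612.
Note conjugate pairs combine to real quadratics: (z − (-5+3i))(z − (-5−3i)) = z² + 10z + 34.
The resulting polynomial has degree 5 and real coefficients as required.

p(z) = z^5 + 12·z^4 + 33·z^3 -124·z^2 -534·z + 612.


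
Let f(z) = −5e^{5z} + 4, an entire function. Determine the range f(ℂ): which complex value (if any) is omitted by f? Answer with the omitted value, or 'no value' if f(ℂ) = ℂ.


Little Picard bounds the complement of f(ℂ) to at most one point.
e^{5z} is never zero on ℂ, so -5·e^{5z} takes every value in ℂ ∖ {0}. Adding 4 shifts the range to ℂ ∖ {4}. Thus f omits exactly the value 4.

Omitted value: 4.


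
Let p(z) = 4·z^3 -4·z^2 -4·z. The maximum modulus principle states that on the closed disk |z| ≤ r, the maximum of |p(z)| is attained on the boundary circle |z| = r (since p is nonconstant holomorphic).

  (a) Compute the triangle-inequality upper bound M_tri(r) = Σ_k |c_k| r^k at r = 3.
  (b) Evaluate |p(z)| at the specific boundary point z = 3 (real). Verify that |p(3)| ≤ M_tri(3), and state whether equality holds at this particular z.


Coefficients: c_0 = 0, c_1 = -4, c_2 = -4, c_3 = 4. Radius r = 3.
Part (a). Triangle bound: M_tri(r) = Σ_k |c_k| r^k
  = |0|·3^0 + |-4|·3^1 + |-4|·3^2 + |4|·3^3
  = 0 + 12 + 36 + 108 = 156.
This bounds M(r) := max_{|z|=r} |p(z)| from above; equality holds iff all terms c_k z^k can be made to align in phase at a single z on |z|=r.
Part (b). At z = 3 (real, on the circle |z| = r):
  p(3) = (0)·3^0 + (-4)·3^1 + (-4)·3^2 + (4)·3^3 = 60.
  |p(3)| = 60.
Check: |p(3)| = 60 ≤ 156 = M_tri(3). ✓ Equality does not hold at z = 3 (the coefficients have mixed signs, so the terms do not all align in phase there).

M_tri(3) = 156; |p(3)| = 60; equality at z=3: no.


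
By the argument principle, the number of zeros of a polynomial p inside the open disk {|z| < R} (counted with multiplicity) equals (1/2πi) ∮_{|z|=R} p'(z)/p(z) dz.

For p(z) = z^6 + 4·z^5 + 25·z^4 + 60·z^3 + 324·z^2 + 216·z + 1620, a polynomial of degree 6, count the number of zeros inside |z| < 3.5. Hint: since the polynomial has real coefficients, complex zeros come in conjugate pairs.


The zeros of p are: (1 + 3i), (1 - 3i), (0 + 3i), (0 - 3i), (-3 + 3i), (-3 - 3i).
Their magnitudes are: 3.162, 3.162, 3, 3, 4.243, 4.243.
Zeros with |z| < R = 3.5: (1 + 3i), (1 - 3i), (0 + 3i), (0 - 3i).
Count = 4.
By the argument principle, (1/2πi) ∮_{|z|=R} p'(z)/p(z) dz equals exactly this count.

Number of zeros inside |z| < 3.5: 4.


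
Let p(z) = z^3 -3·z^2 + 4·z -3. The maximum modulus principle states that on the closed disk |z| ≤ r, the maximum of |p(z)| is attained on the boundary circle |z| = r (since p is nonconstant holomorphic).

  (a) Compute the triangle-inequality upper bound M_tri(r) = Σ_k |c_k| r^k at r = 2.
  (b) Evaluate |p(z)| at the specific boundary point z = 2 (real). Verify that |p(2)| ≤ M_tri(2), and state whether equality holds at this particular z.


Coefficients: c_0 = -3, c_1 = 4, c_2 = -3, c_3 = 1. Radius r = 2.
Part (a). Triangle bound: M_tri(r) = Σ_k |c_k| r^k
  = |-3|·2^0 + |4|·2^1 + |-3|·2^2 + |1|·2^3
  = 3 + 8 + 12 + 8 = 31.
This bounds M(r) := max_{|z|=r} |p(z)| from above; equality holds iff all terms c_k z^k can be made to align in phase at a single z on |z|=r.
Part (b). At z = 2 (real, on the circle |z| = r):
  p(2) = (-3)·2^0 + (4)·2^1 + (-3)·2^2 + (1)·2^3 = 1.
  |p(2)| = 1.
Check: |p(2)| = 1 ≤ 31 = M_tri(2). ✓ Equality does not hold at z = 2 (the coefficients have mixed signs, so the terms do not all align in phase there).

M_tri(2) = 31; |p(2)| = 1; equality at z=2: no.


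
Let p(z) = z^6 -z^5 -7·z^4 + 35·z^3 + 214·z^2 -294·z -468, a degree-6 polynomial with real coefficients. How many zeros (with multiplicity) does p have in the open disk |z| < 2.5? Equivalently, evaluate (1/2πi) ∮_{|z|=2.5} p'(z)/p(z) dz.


The zeros of p are: (-3 + 2i), (-3 - 2i), -1, (3 + 3i), (3 - 3i), 2.
Their magnitudes are: 3.606, 3.606, 1, 4.243, 4.243, 2.
Zeros with |z| < R = 2.5: -1, 2.
Count = 2.
By the argument principle, (1/2πi) ∮_{|z|=R} p'(z)/p(z) dz equals exactly this count.

Number of zeros inside |z| < 2.5: 2.


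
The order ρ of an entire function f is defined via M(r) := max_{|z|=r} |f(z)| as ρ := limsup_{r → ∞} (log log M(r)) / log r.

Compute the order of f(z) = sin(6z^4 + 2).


Write sin(w) = (e^{iw} ± e^{−iw})/(2 or 2i), so |sin(w)| ≤ e^{|w|}. With w = 6z^4 + 2, |w| ≤ 6r^4 + 2 on |z|=r, giving M(r) ≤ e^{6r^4 + 2} and ρ ≤ 4. For the lower bound, choose z on |z|=r with 6z^4 purely imaginary of modulus 6r^4; then |sin(6z^4 + 2)| grows like e^{6r^4}/2, so ρ ≥ 4. Hence ρ = 4.
Therefore ρ = 4.

Order ρ = 4.


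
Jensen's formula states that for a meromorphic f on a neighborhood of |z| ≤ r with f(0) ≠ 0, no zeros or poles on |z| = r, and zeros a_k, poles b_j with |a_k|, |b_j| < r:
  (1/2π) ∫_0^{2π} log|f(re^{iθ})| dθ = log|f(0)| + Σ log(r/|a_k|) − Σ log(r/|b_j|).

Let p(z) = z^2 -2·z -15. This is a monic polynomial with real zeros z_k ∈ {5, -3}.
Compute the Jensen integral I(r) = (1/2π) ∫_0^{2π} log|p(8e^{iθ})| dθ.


Zeros: -3, 5; r = 8.
Inside |z| < r: -3, 5. Outside (|z| ≥ r): ∅.
p(0) = -15, so log|p(0)| = log(15) = 2.7081.
Apply Jensen: I(r) = log|p(0)| + Σ_k log(r/|z_k|), summed over zeros inside |z| < r.
  log(r/|z_k|) for z_k = 5: log(8/5) = 0.4700
  log(r/|z_k|) for z_k = -3: log(8/3) = 0.9808
Sum over inside zeros: 1.4508.
I(r) = log|p(0)| + (inside sum) = 2.7081 + 1.4508 = 4.1589.
Closed form (all zeros inside, monic): I(r) = n·log(r) = 2·log(8) = 4.1589. ✓

I(r) ≈ 4.1589.


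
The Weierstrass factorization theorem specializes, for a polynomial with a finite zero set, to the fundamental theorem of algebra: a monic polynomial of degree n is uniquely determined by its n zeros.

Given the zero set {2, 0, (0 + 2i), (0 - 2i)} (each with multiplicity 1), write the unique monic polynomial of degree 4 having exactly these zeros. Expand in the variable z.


The polynomial is p(z) = ∏_{α ∈ S} (z − α), where S = {2, 0, (0 + 2i), (0 - 2i)}.
Expanding the product yields: p(z) = z^4 -2·z^3 + 4·z^2 -8·z.
Note conjugate pairs combine to real quadratics: (z − (0+2i))(z − (0−2i)) = z² + 4.
The resulting polynomial has degree 4 and real coefficients as required.

p(z) = z^4 -2·z^3 + 4·z^2 -8·z.


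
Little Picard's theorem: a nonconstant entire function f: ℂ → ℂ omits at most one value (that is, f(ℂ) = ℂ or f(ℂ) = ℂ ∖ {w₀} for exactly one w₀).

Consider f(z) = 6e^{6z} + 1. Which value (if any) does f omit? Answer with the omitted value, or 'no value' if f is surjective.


Little Picard bounds the complement of f(ℂ) to at most one point.
e^{6z} is never zero on ℂ, so 6·e^{6z} takes every value in ℂ ∖ {0}. Adding 1 shifts the range to ℂ ∖ {1}. Thus f omits exactly the value 1.

Omitted value: 1.


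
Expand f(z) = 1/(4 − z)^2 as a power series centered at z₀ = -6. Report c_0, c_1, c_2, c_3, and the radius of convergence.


Let w = z − z₀, so z = z₀ + w.
Then 4 − z = 4 − (z₀ + w) = (4 − z₀) − w = 10 − w.
f(z) = 1/(10 − w)^2 = (1/(10)^2) · (1 − w/(10))^{−2}.
By the binomial series (1−u)^{−2} = Σ_{n≥0} C(n+1, 1) u^n for |u|<1, with u = w/(10):
  c_n = C(n+1, 1) / (10)^(n+2).
  c_0 = 1/(10)^2 = 1/100.
  c_1 = 2/(10)^3 = 1/500.
  c_2 = 3/(10)^4 = 3/10000.
  c_3 = 4/(10)^5 = 1/25000.
The series is valid for |w/d| < 1, i.e. |z − z₀| < |d|.
Radius of convergence: R = |4 − z₀| = |10| = 10 (distance from z₀ to the singularity z = 4).

c_0 = 1/100, c_1 = 1/500, c_2 = 3/10000, c_3 = 1/25000; R = 10.


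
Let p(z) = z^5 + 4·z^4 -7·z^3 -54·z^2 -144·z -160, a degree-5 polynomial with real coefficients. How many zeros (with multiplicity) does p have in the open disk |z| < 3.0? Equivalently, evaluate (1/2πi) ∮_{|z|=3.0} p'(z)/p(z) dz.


The zeros of p are: -4, (-1 + 2i), (-1 - 2i), -2, 4.
Their magnitudes are: 4, 2.236, 2.236, 2, 4.
Zeros with |z| < R = 3.0: (-1 + 2i), (-1 - 2i), -2.
Count = 3.
By the argument principle, (1/2πi) ∮_{|z|=R} p'(z)/p(z) dz equals exactly this count.

Number of zeros inside |z| < 3.0: 3.


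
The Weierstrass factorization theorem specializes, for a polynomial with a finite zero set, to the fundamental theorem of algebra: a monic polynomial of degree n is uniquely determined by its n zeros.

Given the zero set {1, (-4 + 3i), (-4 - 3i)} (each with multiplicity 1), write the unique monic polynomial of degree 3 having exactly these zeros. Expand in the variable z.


The polynomial is p(z) = ∏_{α ∈ S} (z − α), where S = {1, (-4 + 3i), (-4 - 3i)}.
Expanding the product yields: p(z) = z^3 + 7·z^2 + 17·z -25.
Note conjugate pairs combine to real quadratics: (z − (-4+3i))(z − (-4−3i)) = z² + 8z + 25.
The resulting polynomial has degree 3 and real coefficients as required.

p(z) = z^3 + 7·z^2 + 17·z -25.


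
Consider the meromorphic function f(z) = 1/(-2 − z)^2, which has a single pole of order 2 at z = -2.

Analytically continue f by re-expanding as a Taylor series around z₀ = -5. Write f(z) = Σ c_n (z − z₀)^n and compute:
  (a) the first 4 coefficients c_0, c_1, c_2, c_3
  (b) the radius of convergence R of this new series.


Let w = z − z₀, so z = z₀ + w.
Then -2 − z = -2 − (z₀ + w) = (-2 − z₀) − w = 3 − w.
f(z) = 1/(3 − w)^2 = (1/(3)^2) · (1 − w/(3))^{−2}.
By the binomial series (1−u)^{−2} = Σ_{n≥0} C(n+1, 1) u^n for |u|<1, with u = w/(3):
  c_n = C(n+1, 1) / (3)^(n+2).
  c_0 = 1/(3)^2 = 1/9.
  c_1 = 2/(3)^3 = 2/27.
  c_2 = 3/(3)^4 = 1/27.
  c_3 = 4/(3)^5 = 4/243.
The series is valid for |w/d| < 1, i.e. |z − z₀| < |d|.
Radius of convergence: R = |-2 − z₀| = |3| = 3 (distance from z₀ to the singularity z = -2).

c_0 = 1/9, c_1 = 2/27, c_2 = 1/27, c_3 = 4/243; R = 3.


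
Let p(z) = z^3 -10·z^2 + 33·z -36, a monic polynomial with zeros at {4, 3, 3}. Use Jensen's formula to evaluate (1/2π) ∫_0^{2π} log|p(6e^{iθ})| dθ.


Zeros: 3, 3, 4; r = 6.
Inside |z| < r: 3, 3, 4. Outside (|z| ≥ r): ∅.
p(0) = -36, so log|p(0)| = log(36) = 3.5835.
Apply Jensen: I(r) = log|p(0)| + Σ_k log(r/|z_k|), summed over zeros inside |z| < r.
  log(r/|z_k|) for z_k = 4: log(6/4) = 0.4055
  log(r/|z_k|) for z_k = 3: log(6/3) = 0.6931
  log(r/|z_k|) for z_k = 3: log(6/3) = 0.6931
Sum over inside zeros: 1.7918.
I(r) = log|p(0)| + (inside sum) = 3.5835 + 1.7918 = 5.3753.
Closed form (all zeros inside, monic): I(r) = n·log(r) = 3·log(6) = 5.3753. ✓

I(r) ≈ 5.3753.


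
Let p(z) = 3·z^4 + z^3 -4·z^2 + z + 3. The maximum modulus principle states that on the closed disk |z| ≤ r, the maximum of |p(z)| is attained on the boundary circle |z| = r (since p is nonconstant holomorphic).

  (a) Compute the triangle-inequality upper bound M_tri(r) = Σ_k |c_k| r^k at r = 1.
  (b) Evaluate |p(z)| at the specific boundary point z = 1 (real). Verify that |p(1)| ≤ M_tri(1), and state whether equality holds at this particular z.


Coefficients: c_0 = 3, c_1 = 1, c_2 = -4, c_3 = 1, c_4 = 3. Radius r = 1.
Part (a). Triangle bound: M_tri(r) = Σ_k |c_k| r^k
  = |3|·1^0 + |1|·1^1 + |-4|·1^2 + |1|·1^3 + |3|·1^4
  = 3 + 1 + 4 + 1 + 3 = 12.
This bounds M(r) := max_{|z|=r} |p(z)| from above; equality holds iff all terms c_k z^k can be made to align in phase at a single z on |z|=r.
Part (b). At z = 1 (real, on the circle |z| = r):
  p(1) = (3)·1^0 + (1)·1^1 + (-4)·1^2 + (1)·1^3 + (3)·1^4 = 4.
  |p(1)| = 4.
Check: |p(1)| = 4 ≤ 12 = M_tri(1). ✓ Equality does not hold at z = 1 (the coefficients have mixed signs, so the terms do not all align in phase there).

M_tri(1) = 12; |p(1)| = 4; equality at z=1: no.


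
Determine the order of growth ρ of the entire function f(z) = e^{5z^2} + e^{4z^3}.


Each summand is entire of order 2 and 3 respectively (as in the single-exponential case). The order of a sum is at most the max of the orders, so ρ ≤ 3. For the lower bound: on |z|=r choose arg z so that 4z^3 is real positive; then |e^{4z^3}| = e^{4r^3} while |e^{5z^2}| ≤ e^{5r^2} = o(e^{4r^3}). So |f| ≥ e^{4r^3}(1 − o(1)) and ρ ≥ 3. Hence ρ = max(2, 3) = 3.
Therefore ρ = 3.

Order ρ = 3.


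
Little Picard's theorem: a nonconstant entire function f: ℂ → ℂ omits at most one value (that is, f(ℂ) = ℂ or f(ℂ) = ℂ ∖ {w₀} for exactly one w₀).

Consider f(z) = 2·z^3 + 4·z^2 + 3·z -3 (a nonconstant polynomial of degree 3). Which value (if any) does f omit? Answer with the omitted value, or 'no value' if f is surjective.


Little Picard bounds the complement of f(ℂ) to at most one point.
For every w ∈ ℂ, the equation p(z) − w = 0 is a nonconstant polynomial in z and hence has at least one root by the fundamental theorem of algebra. So p is surjective onto ℂ, omitting no value.

Omitted value: no value.


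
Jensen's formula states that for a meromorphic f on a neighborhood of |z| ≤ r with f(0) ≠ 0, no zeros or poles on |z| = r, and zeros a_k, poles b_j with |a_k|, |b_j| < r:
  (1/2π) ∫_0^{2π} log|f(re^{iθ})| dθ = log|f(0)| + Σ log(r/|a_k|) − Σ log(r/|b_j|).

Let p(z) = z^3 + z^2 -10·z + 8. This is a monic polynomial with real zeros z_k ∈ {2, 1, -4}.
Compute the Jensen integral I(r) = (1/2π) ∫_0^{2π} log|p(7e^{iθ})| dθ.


Zeros: -4, 1, 2; r = 7.
Inside |z| < r: -4, 1, 2. Outside (|z| ≥ r): ∅.
p(0) = 8, so log|p(0)| = log(8) = 2.0794.
Apply Jensen: I(r) = log|p(0)| + Σ_k log(r/|z_k|), summed over zeros inside |z| < r.
  log(r/|z_k|) for z_k = 2: log(7/2) = 1.2528
  log(r/|z_k|) for z_k = 1: log(7/1) = 1.9459
  log(r/|z_k|) for z_k = -4: log(7/4) = 0.5596
Sum over inside zeros: 3.7583.
I(r) = log|p(0)| + (inside sum) = 2.0794 + 3.7583 = 5.8377.
Closed form (all zeros inside, monic): I(r) = n·log(r) = 3·log(7) = 5.8377. ✓

I(r) ≈ 5.8377.


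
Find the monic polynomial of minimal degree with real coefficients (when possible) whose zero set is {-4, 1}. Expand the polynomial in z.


The polynomial is p(z) = ∏_{α ∈ S} (z − α), where S = {-4, 1}.
Expanding the product yields: p(z) = z^2 + 3·z -4.
The resulting polynomial has degree 2 and real coefficients as required.

p(z) = z^2 + 3·z -4.


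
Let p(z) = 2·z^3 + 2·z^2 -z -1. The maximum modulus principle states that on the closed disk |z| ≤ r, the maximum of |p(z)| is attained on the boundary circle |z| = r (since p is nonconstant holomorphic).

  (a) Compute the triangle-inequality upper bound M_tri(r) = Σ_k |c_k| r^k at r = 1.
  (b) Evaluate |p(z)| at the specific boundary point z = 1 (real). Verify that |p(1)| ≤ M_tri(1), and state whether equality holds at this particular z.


Coefficients: c_0 = -1, c_1 = -1, c_2 = 2, c_3 = 2. Radius r = 1.
Part (a). Triangle bound: M_tri(r) = Σ_k |c_k| r^k
  = |-1|·1^0 + |-1|·1^1 + |2|·1^2 + |2|·1^3
  = 1 + 1 + 2 + 2 = 6.
This bounds M(r) := max_{|z|=r} |p(z)| from above; equality holds iff all terms c_k z^k can be made to align in phase at a single z on |z|=r.
Part (b). At z = 1 (real, on the circle |z| = r):
  p(1) = (-1)·1^0 + (-1)·1^1 + (2)·1^2 + (2)·1^3 = 2.
  |p(1)| = 2.
Check: |p(1)| = 2 ≤ 6 = M_tri(1). ✓ Equality does not hold at z = 1 (the coefficients have mixed signs, so the terms do not all align in phase there).

M_tri(1) = 6; |p(1)| = 2; equality at z=1: no.


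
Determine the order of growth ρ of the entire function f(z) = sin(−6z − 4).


sin(w) is a linear combination of e^{iw} and e^{−iw} (or e^w, e^{−w} in the hyperbolic case), so |sin(w)| ≤ e^{|w|}. With w = −6z − 4, |w| ≤ 6|z| + 4 = 6r + 4 on |z| = r, giving M(r) ≤ e^{6r + 4}, so ρ ≤ 1. On a suitable ray (z = it for sin/cos; z = t for sinh/cosh, t real → ∞), |sin(−6z − 4)| grows like e^{6|t|}/2, so ρ ≥ 1. Hence ρ = 1.
Therefore ρ = 1.

Order ρ = 1.


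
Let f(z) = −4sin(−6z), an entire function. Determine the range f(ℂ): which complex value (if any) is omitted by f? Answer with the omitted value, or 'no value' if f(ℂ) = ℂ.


Little Picard bounds the complement of f(ℂ) to at most one point.
sin is entire and surjective onto ℂ: for every w ∈ ℂ, sin(ζ) = w has a solution ζ ∈ ℂ (e.g., via the complex inverse arcsin). With ζ = −6z this gives z = ζ/(-6). Then -4·sin(−6z) takes every value in -4·ℂ = ℂ, and adding 0 is a bijection of ℂ. So f is surjective and omits no value. (Note: only on the real line is sin bounded by [−1, 1].)

Omitted value: no value.


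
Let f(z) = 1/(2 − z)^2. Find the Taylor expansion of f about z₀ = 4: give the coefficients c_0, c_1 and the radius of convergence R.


Let w = z − z₀, so z = z₀ + w.
Then 2 − z = 2 − (z₀ + w) = (2 − z₀) − w = -2 − w.
f(z) = 1/(-2 − w)^2 = (1/(-2)^2) · (1 − w/(-2))^{−2}.
By the binomial series (1−u)^{−2} = Σ_{n≥0} C(n+1, 1) u^n for |u|<1, with u = w/(-2):
  c_n = C(n+1, 1) / (-2)^(n+2).
  c_0 = 1/(-2)^2 = 1/4.
  c_1 = 2/(-2)^3 = -1/4.
The series is valid for |w/d| < 1, i.e. |z − z₀| < |d|.
Radius of convergence: R = |2 − z₀| = |-2| = 2 (distance from z₀ to the singularity z = 2).

c_0 = 1/4, c_1 = -1/4; R = 2.
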